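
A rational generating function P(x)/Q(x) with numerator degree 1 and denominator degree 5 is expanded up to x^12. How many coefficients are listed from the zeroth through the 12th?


Expanding up to x^12 gives the coefficients for x^0, x^1, ..., x^12.
That is 12 + 1 = 13 coefficients in total.

13


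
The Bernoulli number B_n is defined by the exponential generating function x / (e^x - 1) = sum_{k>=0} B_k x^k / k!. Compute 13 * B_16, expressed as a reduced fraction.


Bernoulli numbers can also be computed recursively via B_0 = 1 and sum_{j=0}^{m} C(m+1, j) B_j = 0 for m >= 1. Odd-index Bernoulli numbers vanish for k >= 3.
Computing B_16 = -3617/510, so 13 * B_16 = 13 * -3617/510 = -47021/510.

-47021/510


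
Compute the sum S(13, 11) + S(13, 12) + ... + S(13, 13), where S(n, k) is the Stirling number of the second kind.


By definition, S(n, k) counts partitions of an n-set into exactly k nonempty blocks.
Computing row n = 13 for k = 11..13:
S(13, k): 2431, 78, 1
Sum = 2510.

2510


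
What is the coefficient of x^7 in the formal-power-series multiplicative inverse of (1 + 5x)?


The inverse is 1/(1 + 5x). Apply the geometric identity 1/(1 - y) = sum_{k>=0} y^k with y = -5x:
1/(1 + 5x) = sum_{k>=0} (-5)^k x^k.
So the coefficient of x^7 is (-5)^7 = -78125.

-78125


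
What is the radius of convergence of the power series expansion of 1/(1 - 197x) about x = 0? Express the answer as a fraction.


Expanding 1/(1 - 197x) = sum_{k>=0} 197^k x^k, the series converges when |197x| < 1, i.e., |x| < 1/197.
So the radius of convergence is 1/197 = 1/197.

1/197


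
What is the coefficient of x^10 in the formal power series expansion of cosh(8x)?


The Maclaurin series is cosh(t) = sum_{m>=0} t^(2m) / (2m)!, so substituting t = 8x, only even powers of x are nonzero, with coefficient of x^(2m) equal to 8^(2m) / (2m)!.
For x^10 the coefficient is 8^10/10! = 1073741824/3628800 = 4194304/14175.

4194304/14175


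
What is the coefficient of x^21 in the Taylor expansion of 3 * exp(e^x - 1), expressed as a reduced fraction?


exp(e^x - 1) = sum_{k>=0} Bell_k x^k / k!, where Bell_k is the k-th Bell number.
So the coefficient of x^21 is 3 * Bell_21 / 21!.
Computing: Bell_21 = 474869816156751 and 21! = 51090942171709440000, giving
3 * 474869816156751/51090942171709440000 = 158289938718917/5676771352412160000.

158289938718917/5676771352412160000


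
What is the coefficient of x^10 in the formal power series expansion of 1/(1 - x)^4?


The negative binomial / multiset identity is
1/(1 - x)^r = sum_{k>=0} C(k + r - 1, r - 1) x^k.
Here r = 4 and k = 10, so the coefficient is
C(10 + 3, 3) = C(13, 3)
= 286

286


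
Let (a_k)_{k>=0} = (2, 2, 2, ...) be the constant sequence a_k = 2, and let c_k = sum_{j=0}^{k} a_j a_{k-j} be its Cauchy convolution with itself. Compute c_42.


Since a_j = 2 for all j >= 0, the convolution sum becomes
c_k = sum_{j=0}^{k} 2 * 2 = 4 * (k + 1).
Equivalently, the generating function of (a_k) is 2/(1 - x) and its square is 4/(1 - x)^2 = sum_{k>=0} 4(k + 1) x^k.
For k = 42: 4 * 43 = 172.

172


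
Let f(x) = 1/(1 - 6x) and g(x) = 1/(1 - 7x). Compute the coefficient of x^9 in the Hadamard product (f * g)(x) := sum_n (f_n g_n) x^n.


f has coefficients f_k = 6^k and g has coefficients g_k = 7^k, so the Hadamard product has coefficient (f*g)_k = 6^k * 7^k = 42^k.
For k = 9: 42^9 = 406671383849472.

406671383849472


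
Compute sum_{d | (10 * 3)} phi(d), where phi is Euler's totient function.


First, 10 * 3 = 30. One classical identity is sum_{d | n} phi(d) = n (each k in [1, n] has a unique gcd with n, and among the k's with gcd(k, n) = n/d there are phi(d) of them). So the sum equals 30. We also verify directly:
Divisors of 30: 1, 2, 3, 5, 6, 10, 15, 30.
phi values: 1, 1, 2, 4, 2, 4, 8, 8.
Sum = 30.

30


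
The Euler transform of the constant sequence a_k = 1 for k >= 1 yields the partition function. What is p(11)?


The Euler transform converts the sequence a_k = 1 into the number of integer partitions.
Using the recurrence or dynamic programming:
p(11) = 56

56


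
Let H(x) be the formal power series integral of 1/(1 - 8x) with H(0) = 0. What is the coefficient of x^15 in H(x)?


1/(1 - 8x) = sum_{k>=0} 8^k x^k. Integrating termwise with H(0) = 0:
H(x) = sum_{k>=0} 8^k x^(k+1) / (k+1) = sum_{m>=1} 8^(m-1) x^m / m.
For m = 15: 8^14/15 = 4398046511104/15 = 4398046511104/15.

4398046511104/15


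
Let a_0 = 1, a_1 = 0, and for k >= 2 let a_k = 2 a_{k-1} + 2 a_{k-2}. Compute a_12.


Iterating the recurrence forward:
a_0 = 1
a_1 = 0
a_2 = 2*0 + 2*1 = 2
a_3 = 2*2 + 2*0 = 4
a_4 = 2*4 + 2*2 = 12
a_5 = 2*12 + 2*4 = 32
a_6 = 2*32 + 2*12 = 88
a_7 = 2*88 + 2*32 = 240
a_8 = 2*240 + 2*88 = 656
a_9 = 2*656 + 2*240 = 1792
a_10 = 2*1792 + 2*656 = 4896
a_11 = 2*4896 + 2*1792 = 13376
a_12 = 2*13376 + 2*4896 = 36544
So a_12 = 36544.

36544


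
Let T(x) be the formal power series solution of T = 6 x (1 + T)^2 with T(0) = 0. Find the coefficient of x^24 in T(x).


Apply the Lagrange inversion formula: if T = 6 x * phi(T) with phi(t) = (1 + t)^2, then [x^n] T = 6^n * (1/n) [t^(n-1)] phi(t)^n = 6^n * (1/n) [t^(n-1)] (1 + t)^(2n) = 6^n * (1/n) C(2n, n-1).
Using the identity C(2n, n-1) = C(2n, n) * n / (n+1), the unscaled factor equals C(2n, n) / (n+1) = C_n, the n-th Catalan number.
For n = 24: C_24 = C(48, 24) / 25 = 32247603683100/25 = 1289904147324.
With the 6^24 = 4738381338321616896 factor, the coefficient is 4738381338321616896 * 1289904147324 = 6112057739903699207511871586304.

6112057739903699207511871586304


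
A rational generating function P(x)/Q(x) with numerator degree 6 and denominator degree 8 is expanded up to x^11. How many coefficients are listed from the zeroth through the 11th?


Expanding up to x^11 gives the coefficients for x^0, x^1, ..., x^11.
That is 11 + 1 = 12 coefficients in total.

12


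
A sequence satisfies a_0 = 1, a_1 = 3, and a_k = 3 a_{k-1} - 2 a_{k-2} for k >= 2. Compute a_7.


The characteristic equation is t^2 - 3 t + 2 = 0, with roots r_1 = 2 and r_2 = 1 (so c_1 = r_1 + r_2, c_2 = -r_1 r_2 as required).
One can use the closed form a_n = A r_1^n + B r_2^n, but direct iteration is more reliable:
a_0 = 1, a_1 = 3, a_2 = 7, a_3 = 15, a_4 = 31, a_5 = 63, a_6 = 127, a_7 = 255.
So a_7 = 255.

255


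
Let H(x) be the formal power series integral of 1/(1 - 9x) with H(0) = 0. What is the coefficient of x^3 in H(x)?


1/(1 - 9x) = sum_{k>=0} 9^k x^k. Integrating termwise with H(0) = 0:
H(x) = sum_{k>=0} 9^k x^(k+1) / (k+1) = sum_{m>=1} 9^(m-1) x^m / m.
For m = 3: 9^2/3 = 81/3 = 27.

27


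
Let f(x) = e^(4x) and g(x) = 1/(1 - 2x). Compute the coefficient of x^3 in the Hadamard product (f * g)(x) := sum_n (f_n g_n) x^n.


Expanding: f_k = 4^k/k! (from e^(4x)) and g_k = 2^k (from 1/(1 - 2x)). So the Hadamard coefficient (f * g)_k = 4^k 2^k / k! = (8)^k / k!.
For k = 3: 8^3/3! = 512/6 = 256/3.

256/3


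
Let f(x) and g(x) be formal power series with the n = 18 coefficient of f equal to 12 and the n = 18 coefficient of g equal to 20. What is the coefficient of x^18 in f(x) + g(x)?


Addition of formal power series is termwise.
The coefficient of x^18 in f + g = 12 + 20
= 32

32


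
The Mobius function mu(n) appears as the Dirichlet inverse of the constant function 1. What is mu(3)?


3 = 3 (all distinct primes).
mu(3) = (-1)^1 = -1

-1


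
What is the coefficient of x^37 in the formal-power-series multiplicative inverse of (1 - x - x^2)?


Let the inverse be f(x) = sum_{k>=0} a_k x^k. From f(x) * (1 - x - x^2) = 1 and matching coefficients:
 x^0: a_0 = 1.
 x^1: a_1 - a_0 = 0, so a_1 = 1.
 x^k (k >= 2): a_k - a_{k-1} - a_{k-2} = 0, i.e. a_k = a_{k-1} + a_{k-2}.
This is the Fibonacci-type recurrence shifted so that a_0 = a_1 = 1.
Iterating: a_0=1, a_1=1, a_2=2, a_3=3, a_4=5, a_5=8, a_6=13, a_7=21, a_8=34, a_9=55, ...
a_37 = 39088169.

39088169


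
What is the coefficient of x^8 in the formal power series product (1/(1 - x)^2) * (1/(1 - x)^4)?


Combine the factors: (1/(1 - x)^2) * (1/(1 - x)^4) = 1/(1 - x)^6.
Then use 1/(1 - x)^r = sum_{k>=0} C(k + r - 1, r - 1) x^k with r = 6 and k = 8:
C(13, 5) = 1287.

1287


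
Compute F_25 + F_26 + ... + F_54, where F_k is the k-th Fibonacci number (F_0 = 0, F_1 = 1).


Use the identity sum_{k=0}^{N} F_k = F_{N+2} - 1 (which follows from F_{k+2} - F_{k+1} = F_k). Then
sum_{k=25}^{54} F_k = (F_{56} - 1) - (F_{26} - 1) = F_{56} - F_{26}.
Computing: F_{56} = 225851433717, F_{26} = 121393, so
Sum = 225851433717 - 121393 = 225851312324.

225851312324


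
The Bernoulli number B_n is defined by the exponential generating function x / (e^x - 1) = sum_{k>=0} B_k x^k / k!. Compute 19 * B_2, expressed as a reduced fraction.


Bernoulli numbers can also be computed recursively via B_0 = 1 and sum_{j=0}^{m} C(m+1, j) B_j = 0 for m >= 1. Odd-index Bernoulli numbers vanish for k >= 3.
Computing B_2 = 1/6, so 19 * B_2 = 19 * 1/6 = 19/6.

19/6


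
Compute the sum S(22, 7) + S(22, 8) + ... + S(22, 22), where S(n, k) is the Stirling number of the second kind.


By definition, S(n, k) counts partitions of an n-set into exactly k nonempty blocks.
Computing row n = 22 for k = 7..22:
S(22, k): 602762379967440, 1142399079991620, 1241963303533920, 835143799377954, 366282500870286, 108823356051137, 22496861868481, 3295165281331, 345615943200, 26046574004, 1404142047, 53374629, 1389850, 23485, 231, 1
Sum = 4323539568389616.

4323539568389616


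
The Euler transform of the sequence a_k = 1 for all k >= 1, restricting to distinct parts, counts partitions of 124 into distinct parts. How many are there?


Partitions of 124 into distinct parts can be computed via generating function.
Product (1+x)(1+x^2)(1+x^3)...
The coefficient of x^124 = 2974400

2974400


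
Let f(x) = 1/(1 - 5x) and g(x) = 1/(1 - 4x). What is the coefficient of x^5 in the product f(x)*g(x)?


The coefficient of x^n in f*g is the Cauchy product: sum_{k=0}^{n} a^k * b^(n-k).
With a=5, b=4, n=5:
sum_{k=0}^{5} 5^k * 4^(5-k)
= 11529

11529


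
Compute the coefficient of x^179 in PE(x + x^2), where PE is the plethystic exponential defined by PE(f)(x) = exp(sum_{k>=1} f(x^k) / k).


With f(x) = x + x^2, the exponent is sum_{k>=1} (x^k + x^(2k)) / k = -ln(1 - x) - ln(1 - x^2). Exponentiating:
PE(x + x^2) = 1 / ((1 - x)(1 - x^2)).
This is the generating function for partitions of n into parts of size 1 or 2. The number of 2's can be any j in 0..89, and the rest are 1's, so
[x^179] = floor(179/2) + 1 = 90.

90


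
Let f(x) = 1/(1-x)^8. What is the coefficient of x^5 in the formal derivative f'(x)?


Differentiate: d/dx [ 1/(1-x)^r ] = r / (1-x)^(r+1).
Here r = 8, so f'(x) = 8 / (1-x)^9.
The expansion of 1/(1-x)^(r+1) has coefficient of x^n equal to C(n+r, r).
So the coefficient of x^5 in f'(x) is
8 * C(13, 8) = 8 * 1287 = 10296

10296


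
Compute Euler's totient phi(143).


phi(n) counts integers in [1, n] coprime to n. Using the multiplicative formula phi(n) = n * prod_{p | n} (1 - 1/p):
143 = 11 * 13, so
phi(143) = 143 * (1 - 1/11) * (1 - 1/13) = 120.

120


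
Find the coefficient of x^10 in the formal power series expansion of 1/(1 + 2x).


Write 1/(1 + c x) = 1/(1 - (-c) x) and apply the geometric-series identity
1/(1 - y) = sum_{k>=0} y^k to get 1/(1 + c x) = sum_{k>=0} (-c)^k x^k.
So the coefficient of x^k is (-c)^k = (-1)^k * c^k.
Here c = 2 and k = 10:
(-2)^10 = 1 * 1024 = 1024

1024


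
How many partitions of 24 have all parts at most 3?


Using the generating function (1-x)^(-1)(1-x^2)^(-1)(1-x^3)^(-1),
the coefficient of x^24 counts these restricted partitions.
Result = 61

61


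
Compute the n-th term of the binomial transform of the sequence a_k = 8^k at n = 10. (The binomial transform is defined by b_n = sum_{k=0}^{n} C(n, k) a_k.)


With a_k = 8^k, b_n = sum_{k=0}^{n} C(n, k) 8^k = (1 + 8)^n by the binomial theorem.
For n = 10: (1 + 8)^10 = 9^10 = 3486784401.

3486784401


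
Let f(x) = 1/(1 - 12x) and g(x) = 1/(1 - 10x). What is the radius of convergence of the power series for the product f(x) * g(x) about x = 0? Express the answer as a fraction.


The radius of 1/(1 - 12x) is 1/12 (nearest singularity at x = 1/12), and the radius of 1/(1 - 10x) is 1/10.
The product f(x)*g(x) = 1/((1 - 12x)(1 - 10x)) has singularities at both 1/12 and 1/10, so its radius of convergence is the distance to the nearest one:
min(1/12, 1/10) = 1/12.

1/12


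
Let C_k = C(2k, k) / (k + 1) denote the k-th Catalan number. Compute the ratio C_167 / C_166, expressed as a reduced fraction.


Using C_k = (2k)! / (k! (k+1)!), the ratio C_{k+1}/C_k simplifies to
C_{k+1}/C_k = [(2k+2)! / ((k+1)! (k+2)!)] * [k! (k+1)! / (2k)!]
 = (2k+2)(2k+1) / ((k+1)(k+2)) = 2(2k+1) / (k+2).
For k = 166: 2(2*166 + 1) / (166 + 2) = 666/168 = 111/28.

111/28


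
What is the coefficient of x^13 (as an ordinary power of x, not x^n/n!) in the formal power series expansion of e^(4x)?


The exponential series is e^y = sum_{k>=0} y^k / k!. Substituting y = 4x gives
e^(4x) = sum_{k>=0} 4^k x^k / k!.
So the coefficient of x^n is a^n/n! with a = 4, n = 13:
4^13 / 13! = 67108864/6227020800 = 65536/6081075

65536/6081075


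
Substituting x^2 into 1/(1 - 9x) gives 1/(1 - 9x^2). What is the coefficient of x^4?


The coefficient of x^(2m) in 1/(1 - 9x^2) is 9^m.
With n = 4 = 2*2, the coefficient is 9^2 = 81.

81


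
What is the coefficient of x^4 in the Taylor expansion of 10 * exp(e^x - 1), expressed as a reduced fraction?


exp(e^x - 1) = sum_{k>=0} Bell_k x^k / k!, where Bell_k is the k-th Bell number.
So the coefficient of x^4 is 10 * Bell_4 / 4!.
Computing: Bell_4 = 15 and 4! = 24, giving
10 * 15/24 = 25/4.

25/4


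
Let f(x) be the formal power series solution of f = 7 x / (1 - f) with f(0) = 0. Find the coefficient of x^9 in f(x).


Apply Lagrange inversion: f = 7 x * phi(f) with phi(t) = 1/(1 - t), so
[x^n] f = 7^n * (1/n) [t^(n-1)] phi(t)^n = 7^n * (1/n) [t^(n-1)] (1 - t)^(-n) = 7^n * (1/n) C(2n - 2, n - 1) = 7^n * C_{n-1}.
For n = 9: C_8 = C(16, 8) / 9 = 12870/9 = 1430.
With the 7^9 = 40353607 factor, the coefficient is 40353607 * 1430 = 57705658010.

57705658010


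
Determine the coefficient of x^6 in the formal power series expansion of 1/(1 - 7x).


The geometric series identity gives 1/(1 - c x) = sum_{k>=0} c^k x^k, so the coefficient of x^k is c^k.
Here c = 7 and k = 6.
Computing: 7^6 = 117649

117649


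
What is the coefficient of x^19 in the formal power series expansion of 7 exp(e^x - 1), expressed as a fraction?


exp(e^x - 1) is the exponential generating function for the Bell numbers Bell_k: exp(e^x - 1) = sum_{k>=0} Bell_k x^k / k!.
So the coefficient of x^19 in 7 exp(e^x - 1) is 7 Bell_19 / 19!.
Computing: Bell_19 = 5832742205057 and 19! = 121645100408832000, giving
7 * 5832742205057/121645100408832000 = 5832742205057/17377871486976000.

5832742205057/17377871486976000


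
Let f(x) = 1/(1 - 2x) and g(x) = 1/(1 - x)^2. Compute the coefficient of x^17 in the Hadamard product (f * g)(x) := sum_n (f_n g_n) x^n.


f has coefficients f_k = 2^k. For g = 1/(1 - x)^2 the coefficient is g_k = C(k + 1, 1) = k + 1. The Hadamard coefficient is (f * g)_k = 2^k * (k + 1).
For k = 17: 2^17 * 18 = 131072 * 18 = 2359296.

2359296


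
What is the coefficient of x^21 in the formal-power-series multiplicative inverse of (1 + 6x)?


The inverse is 1/(1 + 6x). Apply the geometric identity 1/(1 - y) = sum_{k>=0} y^k with y = -6x:
1/(1 + 6x) = sum_{k>=0} (-6)^k x^k.
So the coefficient of x^21 is (-6)^21 = -21936950640377856.

-21936950640377856


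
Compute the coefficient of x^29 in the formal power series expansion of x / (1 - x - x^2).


Let f(x) = sum_{k>=0} a_k x^k. Multiplying f(x) * (1 - x - x^2) = x and matching coefficients gives a_0 = 0, a_1 = 1, and a_k = a_{k-1} + a_{k-2} for k >= 2. These are the Fibonacci numbers F_k.
Iterating from F_0 = 0, F_1 = 1:
F_0=0, F_1=1, F_2=1, F_3=2, F_4=3, F_5=5, F_6=8, F_7=13, F_8=21, F_9=34, ...
F_29 = 514229.

514229


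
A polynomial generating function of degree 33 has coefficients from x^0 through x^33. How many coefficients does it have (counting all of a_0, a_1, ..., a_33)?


A polynomial of degree 33 takes the form a_0 + a_1 x + ... + a_33 x^33.
The number of coefficients is 33 + 1 = 34.

34


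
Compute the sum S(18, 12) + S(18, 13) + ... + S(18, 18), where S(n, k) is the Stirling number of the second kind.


By definition, S(n, k) counts partitions of an n-set into exactly k nonempty blocks.
Computing row n = 18 for k = 12..18:
S(18, k): 1256328866, 125854638, 8408778, 367200, 9996, 153, 1
Sum = 1390969632.

1390969632


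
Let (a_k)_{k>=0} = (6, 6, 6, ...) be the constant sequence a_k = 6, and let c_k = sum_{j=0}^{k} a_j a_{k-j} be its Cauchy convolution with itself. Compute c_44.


Since a_j = 6 for all j >= 0, the convolution sum becomes
c_k = sum_{j=0}^{k} 6 * 6 = 36 * (k + 1).
Equivalently, the generating function of (a_k) is 6/(1 - x) and its square is 36/(1 - x)^2 = sum_{k>=0} 36(k + 1) x^k.
For k = 44: 36 * 45 = 1620.

1620


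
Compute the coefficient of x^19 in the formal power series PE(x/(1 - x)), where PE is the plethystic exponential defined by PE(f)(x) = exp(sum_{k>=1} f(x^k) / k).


For f(x) = x/(1 - x) we have
sum_{k>=1} f(x^k) / k = sum_{k>=1} (1/k) * x^k / (1 - x^k) = sum_{k, m >= 1} x^(k m) / k,
which after exponentiating simplifies to
PE(x/(1 - x)) = prod_{k>=1} 1 / (1 - x^k).
This is the generating function for the partition function p(n), so the coefficient of x^19 is p(19).
Computing p(19) by dynamic programming over parts 1, 2, ..., 19: p(19) = 490.

490


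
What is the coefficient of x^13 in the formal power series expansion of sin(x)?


The Maclaurin series is sin(t) = sum_{k>=0} (-1)^k t^(2k+1) / (2k+1)!, so substituting t = x, only odd powers of x are nonzero, with coefficient of x^(2k+1) equal to (-1)^k / (2k+1)!.
Write 13 = 2*6 + 1, giving the coefficient (-1)^6 / 13! = 1/6227020800 = 1/6227020800.

1/6227020800


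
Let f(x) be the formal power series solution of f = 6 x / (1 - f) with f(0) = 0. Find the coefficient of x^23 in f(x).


Apply Lagrange inversion: f = 6 x * phi(f) with phi(t) = 1/(1 - t), so
[x^n] f = 6^n * (1/n) [t^(n-1)] phi(t)^n = 6^n * (1/n) [t^(n-1)] (1 - t)^(-n) = 6^n * (1/n) C(2n - 2, n - 1) = 6^n * C_{n-1}.
For n = 23: C_22 = C(44, 22) / 23 = 2104098963720/23 = 91482563640.
With the 6^23 = 789730223053602816 factor, the coefficient is 789730223053602816 * 91482563640 = 72246545388932614746003210240.

72246545388932614746003210240


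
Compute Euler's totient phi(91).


phi(n) counts integers in [1, n] coprime to n. Using the multiplicative formula phi(n) = n * prod_{p | n} (1 - 1/p):
91 = 7 * 13, so
phi(91) = 91 * (1 - 1/7) * (1 - 1/13) = 72.

72


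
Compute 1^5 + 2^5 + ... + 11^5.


This power sum has a closed form given by Faulhaber's formula
sum_{k=1}^{m} k^p = (1 / (p + 1)) * sum_{j=0}^{p} C(p + 1, j) B_j m^(p + 1 - j),
but for small m direct computation is fastest:
1 + 32 + 243 + 1024 + 3125 + 7776 + 16807 + 32768 + 59049 + 100000 + 161051 = 381876.

381876


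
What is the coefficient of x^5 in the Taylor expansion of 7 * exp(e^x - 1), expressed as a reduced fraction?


exp(e^x - 1) = sum_{k>=0} Bell_k x^k / k!, where Bell_k is the k-th Bell number.
So the coefficient of x^5 is 7 * Bell_5 / 5!.
Computing: Bell_5 = 52 and 5! = 120, giving
7 * 52/120 = 91/30.

91/30


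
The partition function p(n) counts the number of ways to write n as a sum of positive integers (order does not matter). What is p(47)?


Using the generating function prod_{k>=1} 1/(1-x^k), we compute p(47).
By dynamic programming over parts 1 through 47:
p(47) = 124754

124754


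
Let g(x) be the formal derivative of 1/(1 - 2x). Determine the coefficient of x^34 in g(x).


Differentiate termwise: d/dx sum_{k>=0} 2^k x^k = sum_{k>=1} k 2^k x^(k-1) = sum_{j>=0} (j+1) 2^(j+1) x^j.
Equivalently, d/dx [1/(1 - 2x)] = 2/(1 - 2x)^2.
For j = 34: 35 * 2^35 = 35 * 34359738368 = 1202590842880.

1202590842880


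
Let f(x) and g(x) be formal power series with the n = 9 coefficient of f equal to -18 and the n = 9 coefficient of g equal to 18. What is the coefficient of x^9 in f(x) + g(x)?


Addition of formal power series is termwise.
The coefficient of x^9 in f + g = -18 + 18
= 0

0


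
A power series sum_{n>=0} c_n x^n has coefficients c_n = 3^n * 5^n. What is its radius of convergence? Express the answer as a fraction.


By the root test (Cauchy-Hadamard), the radius is R = 1 / limsup_n |c_n|^(1/n).
Here |c_n|^(1/n) = (3^n * 5^n)^(1/n) = 3 * 5 = 15 for all n.
So R = 1/15 = 1/15.

1/15


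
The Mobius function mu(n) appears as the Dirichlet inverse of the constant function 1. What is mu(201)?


201 = 3 * 67 (all distinct primes).
mu(201) = (-1)^2 = 1

1


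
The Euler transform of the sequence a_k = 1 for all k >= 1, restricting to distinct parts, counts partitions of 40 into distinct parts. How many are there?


Partitions of 40 into distinct parts can be computed via generating function.
Product (1+x)(1+x^2)(1+x^3)...
The coefficient of x^40 = 1113

1113


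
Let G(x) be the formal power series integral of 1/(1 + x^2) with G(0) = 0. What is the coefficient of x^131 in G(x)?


1/(1 + x^2) = sum_{j>=0} (-1)^j x^(2j). Integrating termwise with G(0) = 0:
G(x) = sum_{j>=0} (-1)^j x^(2j+1) / (2j+1) = arctan(x).
Only odd powers are nonzero. For x^131 write 131 = 2*65 + 1, giving
(-1)^65 / 131 = -1/131 = -1/131.

-1/131


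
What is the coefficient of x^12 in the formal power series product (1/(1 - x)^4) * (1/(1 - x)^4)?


Combine the factors: (1/(1 - x)^4) * (1/(1 - x)^4) = 1/(1 - x)^8.
Then use 1/(1 - x)^r = sum_{k>=0} C(k + r - 1, r - 1) x^k with r = 8 and k = 12:
C(19, 7) = 50388.

50388


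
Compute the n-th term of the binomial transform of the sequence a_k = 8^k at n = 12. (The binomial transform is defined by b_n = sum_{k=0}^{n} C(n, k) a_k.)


With a_k = 8^k, b_n = sum_{k=0}^{n} C(n, k) 8^k = (1 + 8)^n by the binomial theorem.
For n = 12: (1 + 8)^12 = 9^12 = 282429536481.

282429536481


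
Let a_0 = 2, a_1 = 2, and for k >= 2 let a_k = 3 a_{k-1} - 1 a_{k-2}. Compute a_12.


Iterating the recurrence forward:
a_0 = 2
a_1 = 2
a_2 = 3*2 - 1*2 = 4
a_3 = 3*4 - 1*2 = 10
a_4 = 3*10 - 1*4 = 26
a_5 = 3*26 - 1*10 = 68
a_6 = 3*68 - 1*26 = 178
a_7 = 3*178 - 1*68 = 466
a_8 = 3*466 - 1*178 = 1220
a_9 = 3*1220 - 1*466 = 3194
a_10 = 3*3194 - 1*1220 = 8362
a_11 = 3*8362 - 1*3194 = 21892
a_12 = 3*21892 - 1*8362 = 57314
So a_12 = 57314.

57314


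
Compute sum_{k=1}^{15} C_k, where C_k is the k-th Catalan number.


C_1 through C_15: 1, 2, 5, 14, 42, 132, 429, 1430, 4862, 16796, 58786, 208012, 742900, 2674440, 9694845
Sum = 1 + 2 + 5 + 14 + 42 + 132 + 429 + 1430 + 4862 + 16796 + 58786 + 208012 + 742900 + 2674440 + 9694845
= 13402696

13402696


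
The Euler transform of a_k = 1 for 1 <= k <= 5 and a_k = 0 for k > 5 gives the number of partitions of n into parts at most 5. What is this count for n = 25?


Partitions of 25 into parts at most 5:
Using generating function (1-x)^(-1)(1-x^2)^(-1)...(1-x^5)^(-1),
the coefficient of x^25 = 377

377


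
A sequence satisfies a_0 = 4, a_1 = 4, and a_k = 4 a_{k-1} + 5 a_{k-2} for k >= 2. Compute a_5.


The characteristic equation is t^2 - 4 t - 5 = 0, with roots r_1 = 5 and r_2 = -1 (so c_1 = r_1 + r_2, c_2 = -r_1 r_2 as required).
One can use the closed form a_n = A r_1^n + B r_2^n, but direct iteration is more reliable:
a_0 = 4, a_1 = 4, a_2 = 36, a_3 = 164, a_4 = 836, a_5 = 4164.
So a_5 = 4164.

4164


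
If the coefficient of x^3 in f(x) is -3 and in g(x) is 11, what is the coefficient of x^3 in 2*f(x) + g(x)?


Scalar multiplication scales coefficients: 2 * -3 = -6.
Then add the g coefficient: -6 + 11
= 5

5


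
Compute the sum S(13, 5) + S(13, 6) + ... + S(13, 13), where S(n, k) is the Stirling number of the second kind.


By definition, S(n, k) counts partitions of an n-set into exactly k nonempty blocks.
Computing row n = 13 for k = 5..13:
S(13, k): 7508501, 9321312, 5715424, 1899612, 359502, 39325, 2431, 78, 1
Sum = 24846186.

24846186


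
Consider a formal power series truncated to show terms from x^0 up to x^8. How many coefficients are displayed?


From x^0 to x^8 inclusive, the count is 8 - 0 + 1 = 9.

9


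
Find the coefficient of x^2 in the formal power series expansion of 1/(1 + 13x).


Write 1/(1 + c x) = 1/(1 - (-c) x) and apply the geometric-series identity
1/(1 - y) = sum_{k>=0} y^k to get 1/(1 + c x) = sum_{k>=0} (-c)^k x^k.
So the coefficient of x^k is (-c)^k = (-1)^k * c^k.
Here c = 13 and k = 2:
(-13)^2 = 1 * 169 = 169

169


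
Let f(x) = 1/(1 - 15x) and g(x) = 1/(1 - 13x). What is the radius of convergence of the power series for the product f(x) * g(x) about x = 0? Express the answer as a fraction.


The radius of 1/(1 - 15x) is 1/15 (nearest singularity at x = 1/15), and the radius of 1/(1 - 13x) is 1/13.
The product f(x)*g(x) = 1/((1 - 15x)(1 - 13x)) has singularities at both 1/15 and 1/13, so its radius of convergence is the distance to the nearest one:
min(1/15, 1/13) = 1/15.

1/15


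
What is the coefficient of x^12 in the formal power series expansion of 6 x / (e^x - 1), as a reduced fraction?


The exponential generating function for Bernoulli numbers is
x / (e^x - 1) = sum_{k>=0} B_k x^k / k!.
So the coefficient of x^12 in 6 x / (e^x - 1) is 6 B_12 / 12!.
Computing: B_12 = -691/2730, 12! = 479001600, giving
6 * -691/2730 / 479001600 = -691/217945728000.

-691/217945728000


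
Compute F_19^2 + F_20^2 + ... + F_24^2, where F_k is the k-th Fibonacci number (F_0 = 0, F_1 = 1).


There is a standard identity sum_{k=0}^{N} F_k^2 = F_N * F_{N+1} (proved inductively from the telescoping relation F_k^2 = F_k F_{k+1} - F_{k-1} F_k). Then
sum_{k=19}^{24} F_k^2 = F_24 F_25 - F_18 F_19.
Computing: F_24 = 46368, F_25 = 75025, F_18 = 2584, F_19 = 4181.
Sum = 46368 * 75025 - 2584 * 4181 = 3467955496.

3467955496


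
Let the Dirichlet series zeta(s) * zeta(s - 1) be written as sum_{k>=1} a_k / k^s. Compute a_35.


Convolution gives a_k = sum_{d | k} d * 1 = sum_{d | k} d = sigma(k), the sum of positive divisors of k.
For k = 35, the divisors are 1, 5, 7, 35, so
sigma(35) = 1 + 5 + 7 + 35 = 48.

48


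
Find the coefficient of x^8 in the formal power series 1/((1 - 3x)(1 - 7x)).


By partial fractions or Cauchy convolution:
The coefficient equals sum_{k=0}^{8} 3^k * 7^(8-k).
= 10083481

10083481


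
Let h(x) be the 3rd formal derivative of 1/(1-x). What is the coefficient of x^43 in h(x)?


Differentiating 3 times: d^3/dx^3 [1/(1-x)] = 3!/(1-x)^4.
The expansion 1/(1-x)^4 = sum_{k>=0} C(k+3, 3) x^k, so the coefficient of x^n in 3!/(1-x)^4 is 3! * C(n+3, 3).
For n = 43: 6 * C(46, 3) = 6 * 15180 = 91080

91080


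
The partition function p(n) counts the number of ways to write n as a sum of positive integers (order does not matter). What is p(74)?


Using the generating function prod_{k>=1} 1/(1-x^k), we compute p(74).
By dynamic programming over parts 1 through 74:
p(74) = 7089500

7089500


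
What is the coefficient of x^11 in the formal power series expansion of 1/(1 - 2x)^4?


The general identity 1/(1 - c x)^r = sum_{k>=0} c^k C(k + r - 1, r - 1) x^k follows by substituting y = c x into 1/(1 - y)^r = sum_{k>=0} C(k + r - 1, r - 1) y^k.
For c = 2, r = 4, k = 11:
2^11 * C(14, 3) = 2048 * 364 = 745472.

745472


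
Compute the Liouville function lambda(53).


The Liouville function is lambda(k) = (-1)^Omega(k), where Omega(k) counts the prime factors of k with multiplicity.
Factoring: 53 = 53, so Omega(53) = 1.
lambda(53) = (-1)^1 = -1.

-1


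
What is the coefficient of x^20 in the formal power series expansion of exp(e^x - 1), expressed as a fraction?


exp(e^x - 1) is the exponential generating function for the Bell numbers Bell_k: exp(e^x - 1) = sum_{k>=0} Bell_k x^k / k!.
So the coefficient of x^20 in exp(e^x - 1) is Bell_20 / 20!.
Computing: Bell_20 = 51724158235372 and 20! = 2432902008176640000, giving
51724158235372/2432902008176640000 = 263898766507/12412765347840000.

263898766507/12412765347840000


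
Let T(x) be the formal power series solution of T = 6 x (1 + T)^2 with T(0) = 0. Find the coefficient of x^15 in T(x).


Apply the Lagrange inversion formula: if T = 6 x * phi(T) with phi(t) = (1 + t)^2, then [x^n] T = 6^n * (1/n) [t^(n-1)] phi(t)^n = 6^n * (1/n) [t^(n-1)] (1 + t)^(2n) = 6^n * (1/n) C(2n, n-1).
Using the identity C(2n, n-1) = C(2n, n) * n / (n+1), the unscaled factor equals C(2n, n) / (n+1) = C_n, the n-th Catalan number.
For n = 15: C_15 = C(30, 15) / 16 = 155117520/16 = 9694845.
With the 6^15 = 470184984576 factor, the coefficient is 470184984576 * 9694845 = 4558370546791710720.

4558370546791710720


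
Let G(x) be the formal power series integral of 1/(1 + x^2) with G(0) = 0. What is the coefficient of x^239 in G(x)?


1/(1 + x^2) = sum_{j>=0} (-1)^j x^(2j). Integrating termwise with G(0) = 0:
G(x) = sum_{j>=0} (-1)^j x^(2j+1) / (2j+1) = arctan(x).
Only odd powers are nonzero. For x^239 write 239 = 2*119 + 1, giving
(-1)^119 / 239 = -1/239 = -1/239.

-1/239


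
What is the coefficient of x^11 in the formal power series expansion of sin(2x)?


The Maclaurin series is sin(t) = sum_{k>=0} (-1)^k t^(2k+1) / (2k+1)!, so substituting t = 2x, only odd powers of x are nonzero, with coefficient of x^(2k+1) equal to (-1)^k 2^(2k+1) / (2k+1)!.
Write 11 = 2*5 + 1, giving the coefficient (-1)^5 * 2^11 / 11! = -2048/39916800 = -8/155925.

-8/155925


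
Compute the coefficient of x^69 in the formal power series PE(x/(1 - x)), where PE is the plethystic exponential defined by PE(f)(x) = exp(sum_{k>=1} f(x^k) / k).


For f(x) = x/(1 - x) we have
sum_{k>=1} f(x^k) / k = sum_{k>=1} (1/k) * x^k / (1 - x^k) = sum_{k, m >= 1} x^(k m) / k,
which after exponentiating simplifies to
PE(x/(1 - x)) = prod_{k>=1} 1 / (1 - x^k).
This is the generating function for the partition function p(n), so the coefficient of x^69 is p(69).
Computing p(69) by dynamic programming over parts 1, 2, ..., 69: p(69) = 3554345.

3554345


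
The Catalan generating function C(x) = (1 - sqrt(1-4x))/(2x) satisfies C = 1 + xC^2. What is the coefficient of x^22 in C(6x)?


Substituting x -> 6x scales the n-th coefficient by 6^n, so [x^22] C(6x) = 6^22 * C_22.
C_22 = C(2*22, 22)/(23) = 2104098963720/23 = 91482563640.
So 6^22 * 91482563640 = 131621703842267136 * 91482563640 = 12041090898155435791000535040.

12041090898155435791000535040


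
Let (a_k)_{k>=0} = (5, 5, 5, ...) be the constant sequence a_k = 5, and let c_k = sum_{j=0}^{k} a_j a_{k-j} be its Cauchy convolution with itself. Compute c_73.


Since a_j = 5 for all j >= 0, the convolution sum becomes
c_k = sum_{j=0}^{k} 5 * 5 = 25 * (k + 1).
Equivalently, the generating function of (a_k) is 5/(1 - x) and its square is 25/(1 - x)^2 = sum_{k>=0} 25(k + 1) x^k.
For k = 73: 25 * 74 = 1850.

1850


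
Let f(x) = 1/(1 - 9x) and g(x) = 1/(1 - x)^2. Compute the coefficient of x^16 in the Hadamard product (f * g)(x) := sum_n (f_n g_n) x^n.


f has coefficients f_k = 9^k. For g = 1/(1 - x)^2 the coefficient is g_k = C(k + 1, 1) = k + 1. The Hadamard coefficient is (f * g)_k = 9^k * (k + 1).
For k = 16: 9^16 * 17 = 1853020188851841 * 17 = 31501343210481297.

31501343210481297


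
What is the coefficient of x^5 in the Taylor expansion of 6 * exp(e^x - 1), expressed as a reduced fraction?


exp(e^x - 1) = sum_{k>=0} Bell_k x^k / k!, where Bell_k is the k-th Bell number.
So the coefficient of x^5 is 6 * Bell_5 / 5!.
Computing: Bell_5 = 52 and 5! = 120, giving
6 * 52/120 = 13/5.

13/5


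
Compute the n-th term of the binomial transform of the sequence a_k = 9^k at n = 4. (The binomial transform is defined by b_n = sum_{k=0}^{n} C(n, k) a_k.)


With a_k = 9^k, b_n = sum_{k=0}^{n} C(n, k) 9^k = (1 + 9)^n by the binomial theorem.
For n = 4: (1 + 9)^4 = 10^4 = 10000.

10000


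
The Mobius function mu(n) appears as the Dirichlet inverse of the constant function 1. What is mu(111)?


111 = 3 * 37 (all distinct primes).
mu(111) = (-1)^2 = 1

1


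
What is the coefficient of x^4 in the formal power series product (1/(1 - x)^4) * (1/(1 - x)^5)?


Combine the factors: (1/(1 - x)^4) * (1/(1 - x)^5) = 1/(1 - x)^9.
Then use 1/(1 - x)^r = sum_{k>=0} C(k + r - 1, r - 1) x^k with r = 9 and k = 4:
C(12, 8) = 495.

495


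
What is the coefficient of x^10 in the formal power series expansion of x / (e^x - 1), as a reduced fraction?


The exponential generating function for Bernoulli numbers is
x / (e^x - 1) = sum_{k>=0} B_k x^k / k!.
So the coefficient of x^10 in x / (e^x - 1) is B_10 / 10!.
Computing: B_10 = 5/66, 10! = 3628800, giving
5/66 / 3628800 = 1/47900160.

1/47900160


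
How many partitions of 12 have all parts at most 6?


Using the generating function (1-x)^(-1)(1-x^2)^(-1)...(1-x^6)^(-1),
the coefficient of x^12 counts these restricted partitions.
Result = 58

58


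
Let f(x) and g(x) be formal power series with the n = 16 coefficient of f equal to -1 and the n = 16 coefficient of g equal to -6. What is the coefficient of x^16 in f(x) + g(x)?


Addition of formal power series is termwise.
The coefficient of x^16 in f + g = -1 + -6
= -7

-7


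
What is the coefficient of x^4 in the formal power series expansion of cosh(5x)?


The Maclaurin series is cosh(t) = sum_{m>=0} t^(2m) / (2m)!, so substituting t = 5x, only even powers of x are nonzero, with coefficient of x^(2m) equal to 5^(2m) / (2m)!.
For x^4 the coefficient is 5^4/4! = 625/24 = 625/24.

625/24


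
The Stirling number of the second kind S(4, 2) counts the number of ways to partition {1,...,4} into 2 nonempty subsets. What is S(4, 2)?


Using the explicit formula S(n,k) = (1/k!) sum_{j=0}^{k} (-1)^(k-j) C(k,j) j^n:
S(4, 2) = 7
Equivalently, S(n,k) is n! times the coefficient of x^n in the EGF (e^x - 1)^k / k!.

7


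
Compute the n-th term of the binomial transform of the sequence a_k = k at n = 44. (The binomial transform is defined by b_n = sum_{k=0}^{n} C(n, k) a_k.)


With a_k = k, b_n = sum_{k=0}^{n} C(n, k) k. Using k * C(n, k) = n * C(n-1, k-1) gives b_n = n * sum_{k>=1} C(n-1, k-1) = n * 2^(n-1).
For n = 44: 44 * 2^43 = 44 * 8796093022208 = 387028092977152.

387028092977152


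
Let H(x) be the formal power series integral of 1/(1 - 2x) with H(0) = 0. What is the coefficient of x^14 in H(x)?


1/(1 - 2x) = sum_{k>=0} 2^k x^k. Integrating termwise with H(0) = 0:
H(x) = sum_{k>=0} 2^k x^(k+1) / (k+1) = sum_{m>=1} 2^(m-1) x^m / m.
For m = 14: 2^13/14 = 8192/14 = 4096/7.

4096/7


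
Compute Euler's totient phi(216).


phi(n) counts integers in [1, n] coprime to n. Using the multiplicative formula phi(n) = n * prod_{p | n} (1 - 1/p):
216 = 2^3 * 3^3, so
phi(216) = 216 * (1 - 1/2) * (1 - 1/3) = 72.

72


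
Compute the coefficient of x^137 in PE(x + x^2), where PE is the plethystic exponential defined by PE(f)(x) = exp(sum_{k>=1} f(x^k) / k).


With f(x) = x + x^2, the exponent is sum_{k>=1} (x^k + x^(2k)) / k = -ln(1 - x) - ln(1 - x^2). Exponentiating:
PE(x + x^2) = 1 / ((1 - x)(1 - x^2)).
This is the generating function for partitions of n into parts of size 1 or 2. The number of 2's can be any j in 0..68, and the rest are 1's, so
[x^137] = floor(137/2) + 1 = 69.

69


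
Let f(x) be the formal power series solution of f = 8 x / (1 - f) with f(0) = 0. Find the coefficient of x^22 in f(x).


Apply Lagrange inversion: f = 8 x * phi(f) with phi(t) = 1/(1 - t), so
[x^n] f = 8^n * (1/n) [t^(n-1)] phi(t)^n = 8^n * (1/n) [t^(n-1)] (1 - t)^(-n) = 8^n * (1/n) C(2n - 2, n - 1) = 8^n * C_{n-1}.
For n = 22: C_21 = C(42, 21) / 22 = 538257874440/22 = 24466267020.
With the 8^22 = 73786976294838206464 factor, the coefficient is 73786976294838206464 * 24466267020 = 1805291864627921807046114017280.

1805291864627921807046114017280


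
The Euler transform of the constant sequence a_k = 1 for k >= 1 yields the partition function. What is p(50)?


The Euler transform converts the sequence a_k = 1 into the number of integer partitions.
Using the recurrence or dynamic programming:
p(50) = 204226

204226


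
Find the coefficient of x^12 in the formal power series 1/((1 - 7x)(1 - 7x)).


By partial fractions or Cauchy convolution:
The coefficient equals sum_{k=0}^{12} 7^k * 7^(12-k).
= 179936733613

179936733613


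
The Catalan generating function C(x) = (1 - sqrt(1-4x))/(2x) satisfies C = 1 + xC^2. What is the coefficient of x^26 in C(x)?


Substituting x -> x scales the n-th coefficient by 1, so [x^26] C(x) = C_26.
C_26 = C(2*26, 26)/(27) = 495918532948104/27 = 18367353072152.
= 18367353072152.

18367353072152


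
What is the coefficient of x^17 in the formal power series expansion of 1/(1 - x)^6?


The negative binomial / multiset identity is
1/(1 - x)^r = sum_{k>=0} C(k + r - 1, r - 1) x^k.
Here r = 6 and k = 17, so the coefficient is
C(17 + 5, 5) = C(22, 5)
= 26334

26334


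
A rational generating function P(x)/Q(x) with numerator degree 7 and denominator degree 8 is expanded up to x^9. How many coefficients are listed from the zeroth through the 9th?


Expanding up to x^9 gives the coefficients for x^0, x^1, ..., x^9.
That is 9 + 1 = 10 coefficients in total.

10


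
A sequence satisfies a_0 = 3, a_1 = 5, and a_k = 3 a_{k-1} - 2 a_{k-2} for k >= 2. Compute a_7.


The characteristic equation is t^2 - 3 t + 2 = 0, with roots r_1 = 2 and r_2 = 1 (so c_1 = r_1 + r_2, c_2 = -r_1 r_2 as required).
One can use the closed form a_n = A r_1^n + B r_2^n, but direct iteration is more reliable:
a_0 = 3, a_1 = 5, a_2 = 9, a_3 = 17, a_4 = 33, a_5 = 65, a_6 = 129, a_7 = 257.
So a_7 = 257.

257


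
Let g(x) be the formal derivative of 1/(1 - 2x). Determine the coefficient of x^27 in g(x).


Differentiate termwise: d/dx sum_{k>=0} 2^k x^k = sum_{k>=1} k 2^k x^(k-1) = sum_{j>=0} (j+1) 2^(j+1) x^j.
Equivalently, d/dx [1/(1 - 2x)] = 2/(1 - 2x)^2.
For j = 27: 28 * 2^28 = 28 * 268435456 = 7516192768.

7516192768


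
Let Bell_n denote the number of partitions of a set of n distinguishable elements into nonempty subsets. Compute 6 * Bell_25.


Bell_25 can be computed from the Bell triangle or from Dobinski's identity Bell_n = (1/e) * sum_{k>=0} k^n / k!.
Computing Bell_25 = 4638590332229999353.
Then 6 * 4638590332229999353 = 27831541993379996118.

27831541993379996118


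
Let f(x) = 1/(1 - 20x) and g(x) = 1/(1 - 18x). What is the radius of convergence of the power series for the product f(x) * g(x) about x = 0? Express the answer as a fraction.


The radius of 1/(1 - 20x) is 1/20 (nearest singularity at x = 1/20), and the radius of 1/(1 - 18x) is 1/18.
The product f(x)*g(x) = 1/((1 - 20x)(1 - 18x)) has singularities at both 1/20 and 1/18, so its radius of convergence is the distance to the nearest one:
min(1/20, 1/18) = 1/20.

1/20


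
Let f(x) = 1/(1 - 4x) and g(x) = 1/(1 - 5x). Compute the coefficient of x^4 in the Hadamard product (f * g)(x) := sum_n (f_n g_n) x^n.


f has coefficients f_k = 4^k and g has coefficients g_k = 5^k, so the Hadamard product has coefficient (f*g)_k = 4^k * 5^k = 20^k.
For k = 4: 20^4 = 160000.

160000


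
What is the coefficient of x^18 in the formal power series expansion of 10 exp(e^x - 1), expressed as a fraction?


exp(e^x - 1) is the exponential generating function for the Bell numbers Bell_k: exp(e^x - 1) = sum_{k>=0} Bell_k x^k / k!.
So the coefficient of x^18 in 10 exp(e^x - 1) is 10 Bell_18 / 18!.
Computing: Bell_18 = 682076806159 and 18! = 6402373705728000, giving
10 * 682076806159/6402373705728000 = 97439543737/91462481510400.

97439543737/91462481510400


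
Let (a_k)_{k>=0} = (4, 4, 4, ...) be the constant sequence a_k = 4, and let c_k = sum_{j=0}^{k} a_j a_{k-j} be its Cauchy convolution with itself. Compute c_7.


Since a_j = 4 for all j >= 0, the convolution sum becomes
c_k = sum_{j=0}^{k} 4 * 4 = 16 * (k + 1).
Equivalently, the generating function of (a_k) is 4/(1 - x) and its square is 16/(1 - x)^2 = sum_{k>=0} 16(k + 1) x^k.
For k = 7: 16 * 8 = 128.

128
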